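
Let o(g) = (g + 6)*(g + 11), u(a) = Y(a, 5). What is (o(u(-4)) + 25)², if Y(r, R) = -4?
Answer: 1521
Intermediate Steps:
u(a) = -4
o(g) = (6 + g)*(11 + g)
(o(u(-4)) + 25)² = ((66 + (-4)² + 17*(-4)) + 25)² = ((66 + 16 - 68) + 25)² = (14 + 25)² = 39² = 1521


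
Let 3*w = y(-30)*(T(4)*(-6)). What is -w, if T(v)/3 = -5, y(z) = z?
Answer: 900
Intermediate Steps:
T(v) = -15 (T(v) = 3*(-5) = -15)
w = -900 (w = (-(-450)*(-6))/3 = (-30*90)/3 = (1/3)*(-2700) = -900)
-w = -1*(-900) = 900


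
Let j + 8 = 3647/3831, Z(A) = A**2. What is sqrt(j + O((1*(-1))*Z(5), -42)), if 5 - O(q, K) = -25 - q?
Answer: I*sqrt(30058026)/3831 ≈ 1.4311*I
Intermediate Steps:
O(q, K) = 30 + q (O(q, K) = 5 - (-25 - q) = 5 + (25 + q) = 30 + q)
j = -27001/3831 (j = -8 + 3647/3831 = -27001/3831 ≈ -7.0480)
sqrt(j + O((1*(-1))*Z(5), -42)) = sqrt(-27001/3831 + (30 + (1*(-1))*5**2)) = sqrt(-27001/3831 + (30 - 1*25)) = sqrt(-27001/3831 + (30 - 25)) = sqrt(-27001/3831 + 5) = sqrt(-7846/3831) = I*sqrt(30058026)/3831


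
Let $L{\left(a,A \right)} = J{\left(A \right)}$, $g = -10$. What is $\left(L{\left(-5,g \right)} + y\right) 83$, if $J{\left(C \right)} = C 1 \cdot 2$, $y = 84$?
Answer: $5312$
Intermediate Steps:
$J{\left(C \right)} = 2 C$ ($J{\left(C \right)} = C 2 = 2 C$)
$L{\left(a,A \right)} = 2 A$
$\left(L{\left(-5,g \right)} + y\right) 83 = \left(2 \left(-10\right) + 84\right) 83 = \left(-20 + 84\right) 83 = 64 \cdot 83 = 5312$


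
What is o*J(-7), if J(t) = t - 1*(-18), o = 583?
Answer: 6413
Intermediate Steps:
J(t) = 18 + t (J(t) = t + 18 = 18 + t)
o*J(-7) = 583*(18 - 7) = 583*11 = 6413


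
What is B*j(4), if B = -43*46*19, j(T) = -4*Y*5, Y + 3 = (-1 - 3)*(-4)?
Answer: 9771320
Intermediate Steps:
Y = 13 (Y = -3 + (-1 - 3)*(-4) = -3 - 4*(-4) = -3 + 16 = 13)
j(T) = -260 (j(T) = -4*13*5 = -52*5 = -260)
B = -37582 (B = -1978*19 = -37582)
B*j(4) = -37582*(-260) = 9771320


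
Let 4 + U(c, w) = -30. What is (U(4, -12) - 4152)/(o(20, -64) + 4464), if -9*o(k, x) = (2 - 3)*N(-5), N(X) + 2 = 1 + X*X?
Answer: -6279/6700 ≈ -0.93716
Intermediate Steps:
N(X) = -1 + X² (N(X) = -2 + (1 + X*X) = -2 + (1 + X²) = -1 + X²)
o(k, x) = 8/3 (o(k, x) = -(2 - 3)*(-1 + (-5)²)/9 = -(-1)*(-1 + 25)/9 = -(-1)*24/9 = -⅑*(-24) = 8/3)
U(c, w) = -34 (U(c, w) = -4 - 30 = -34)
(U(4, -12) - 4152)/(o(20, -64) + 4464) = (-34 - 4152)/(8/3 + 4464) = -4186/13400/3 = -4186*3/13400 = -6279/6700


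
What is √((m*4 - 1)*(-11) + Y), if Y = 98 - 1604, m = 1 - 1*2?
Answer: I*√1451 ≈ 38.092*I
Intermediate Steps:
m = -1 (m = 1 - 2 = -1)
Y = -1506
√((m*4 - 1)*(-11) + Y) = √((-1*4 - 1)*(-11) - 1506) = √((-4 - 1)*(-11) - 1506) = √(-5*(-11) - 1506) = √(55 - 1506) = √(-1451) = I*√1451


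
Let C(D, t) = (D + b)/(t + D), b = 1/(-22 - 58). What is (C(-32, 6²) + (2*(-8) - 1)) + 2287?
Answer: 723839/320 ≈ 2262.0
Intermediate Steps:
b = -1/80 (b = 1/(-80) = -1/80 ≈ -0.012500)
C(D, t) = (-1/80 + D)/(D + t) (C(D, t) = (D - 1/80)/(t + D) = (-1/80 + D)/(D + t))
(C(-32, 6²) + (2*(-8) - 1)) + 2287 = ((-1/80 - 32)/(-32 + 6²) + (2*(-8) - 1)) + 2287 = (-2561/80/(-32 + 36) + (-16 - 1)) + 2287 = (-2561/80/4 - 17) + 2287 = ((¼)*(-2561/80) - 17) + 2287 = (-2561/320 - 17) + 2287 = -8001/320 + 2287 = 723839/320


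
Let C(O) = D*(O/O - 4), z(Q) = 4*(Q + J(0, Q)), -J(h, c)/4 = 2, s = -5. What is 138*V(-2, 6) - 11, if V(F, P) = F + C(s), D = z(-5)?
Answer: 21241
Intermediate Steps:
J(h, c) = -8 (J(h, c) = -4*2 = -8)
z(Q) = -32 + 4*Q (z(Q) = 4*(Q - 8) = 4*(-8 + Q) = -32 + 4*Q)
D = -52 (D = -32 + 4*(-5) = -32 - 20 = -52)
C(O) = 156 (C(O) = -52*(O/O - 4) = -52*(1 - 4) = -52*(-3) = 156)
V(F, P) = 156 + F (V(F, P) = F + 156 = 156 + F)
138*V(-2, 6) - 11 = 138*(156 - 2) - 11 = 138*154 - 11 = 21252 - 11 = 21241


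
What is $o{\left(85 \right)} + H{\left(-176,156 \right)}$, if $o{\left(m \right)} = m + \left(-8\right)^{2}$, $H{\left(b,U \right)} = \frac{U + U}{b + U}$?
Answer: $\frac{667}{5} \approx 133.4$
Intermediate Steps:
$H{\left(b,U \right)} = \frac{2 U}{U + b}$
$o{\left(m \right)} = 64 + m$ ($o{\left(m \right)} = m + 64 = 64 + m$)
$o{\left(85 \right)} + H{\left(-176,156 \right)} = \left(64 + 85\right) + 2 \cdot 156 \frac{1}{156 - 176} = 149 + 2 \cdot 156 \frac{1}{-20} = 149 + 2 \cdot 156 \left(- \frac{1}{20}\right) = 149 - \frac{78}{5} = \frac{667}{5}$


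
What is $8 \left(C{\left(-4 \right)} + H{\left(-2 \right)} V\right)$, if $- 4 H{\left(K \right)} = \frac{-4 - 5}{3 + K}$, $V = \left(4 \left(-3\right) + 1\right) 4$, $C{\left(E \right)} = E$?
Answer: $-824$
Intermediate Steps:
$V = -44$ ($V = \left(-12 + 1\right) 4 = \left(-11\right) 4 = -44$)
$H{\left(K \right)} = \frac{9}{4 \left(3 + K\right)}$ ($H{\left(K \right)} = - \frac{\left(-4 - 5\right) \frac{1}{3 + K}}{4} = - \frac{\left(-9\right) \frac{1}{3 + K}}{4} = \frac{9}{4 \left(3 + K\right)}$)
$8 \left(C{\left(-4 \right)} + H{\left(-2 \right)} V\right) = 8 \left(-4 + \frac{9}{4 \left(3 - 2\right)} \left(-44\right)\right) = 8 \left(-4 + \frac{9}{4 \cdot 1} \left(-44\right)\right) = 8 \left(-4 + \frac{9}{4} \cdot 1 \left(-44\right)\right) = 8 \left(-4 + \frac{9}{4} \left(-44\right)\right) = 8 \left(-4 - 99\right) = 8 \left(-103\right) = -824$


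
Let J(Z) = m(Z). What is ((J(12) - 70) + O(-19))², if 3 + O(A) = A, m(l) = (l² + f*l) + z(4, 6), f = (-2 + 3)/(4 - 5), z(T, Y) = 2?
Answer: 1764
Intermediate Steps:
f = -1 (f = 1/(-1) = 1*(-1) = -1)
m(l) = 2 + l² - l (m(l) = (l² - l) + 2 = 2 + l² - l)
J(Z) = 2 + Z² - Z
O(A) = -3 + A
((J(12) - 70) + O(-19))² = (((2 + 12² - 1*12) - 70) + (-3 - 19))² = (((2 + 144 - 12) - 70) - 22)² = ((134 - 70) - 22)² = (64 - 22)² = 42² = 1764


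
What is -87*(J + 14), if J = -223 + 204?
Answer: 435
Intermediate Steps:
J = -19
-87*(J + 14) = -87*(-19 + 14) = -87*(-5) = 435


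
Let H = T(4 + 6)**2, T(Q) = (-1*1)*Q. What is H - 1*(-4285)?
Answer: 4385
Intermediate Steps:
T(Q) = -Q
H = 100 (H = (-(4 + 6))**2 = (-1*10)**2 = (-10)**2 = 100)
H - 1*(-4285) = 100 - 1*(-4285) = 100 + 4285 = 4385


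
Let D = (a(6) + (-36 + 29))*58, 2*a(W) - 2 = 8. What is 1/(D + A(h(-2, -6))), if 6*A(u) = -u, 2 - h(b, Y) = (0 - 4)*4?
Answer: -1/119 ≈ -0.0084034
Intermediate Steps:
a(W) = 5 (a(W) = 1 + (1/2)*8 = 1 + 4 = 5)
h(b, Y) = 18 (h(b, Y) = 2 - (0 - 4)*4 = 2 - (-4)*4 = 2 - 1*(-16) = 2 + 16 = 18)
D = -116 (D = (5 + (-36 + 29))*58 = (5 - 7)*58 = -2*58 = -116)
A(u) = -u/6 (A(u) = (-u)/6 = -u/6)
1/(D + A(h(-2, -6))) = 1/(-116 - 1/6*18) = 1/(-116 - 3) = 1/(-119) = -1/119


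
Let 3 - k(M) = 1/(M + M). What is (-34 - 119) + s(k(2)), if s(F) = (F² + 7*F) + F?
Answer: -1975/16 ≈ -123.44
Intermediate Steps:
k(M) = 3 - 1/(2*M) (k(M) = 3 - 1/(M + M) = 3 - 1/(2*M))
s(F) = F² + 8*F
(-34 - 119) + s(k(2)) = (-34 - 119) + (3 - ½/2)*(8 + (3 - ½/2)) = -153 + (3 - ½*½)*(8 + (3 - ½*½)) = -153 + (3 - ¼)*(8 + (3 - ¼)) = -153 + 11*(8 + 11/4)/4 = -153 + (11/4)*(43/4) = -153 + 473/16 = -1975/16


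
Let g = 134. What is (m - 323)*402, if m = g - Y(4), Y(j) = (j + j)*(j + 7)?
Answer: -111354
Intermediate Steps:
Y(j) = 2*j*(7 + j) (Y(j) = (2*j)*(7 + j) = 2*j*(7 + j))
m = 46 (m = 134 - 2*4*(7 + 4) = 134 - 2*4*11 = 134 - 1*88 = 134 - 88 = 46)
(m - 323)*402 = (46 - 323)*402 = -277*402 = -111354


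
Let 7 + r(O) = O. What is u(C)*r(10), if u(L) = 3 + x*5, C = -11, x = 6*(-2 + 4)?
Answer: 189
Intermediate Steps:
r(O) = -7 + O
x = 12 (x = 6*2 = 12)
u(L) = 63 (u(L) = 3 + 12*5 = 3 + 60 = 63)
u(C)*r(10) = 63*(-7 + 10) = 63*3 = 189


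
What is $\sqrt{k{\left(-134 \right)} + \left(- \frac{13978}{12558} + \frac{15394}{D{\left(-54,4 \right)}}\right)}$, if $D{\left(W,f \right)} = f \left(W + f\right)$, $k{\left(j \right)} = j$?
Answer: $\frac{i \sqrt{836155360677}}{62790} \approx 14.563 i$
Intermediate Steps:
$\sqrt{k{\left(-134 \right)} + \left(- \frac{13978}{12558} + \frac{15394}{D{\left(-54,4 \right)}}\right)} = \sqrt{-134 + \left(- \frac{13978}{12558} + \frac{15394}{4 \left(-54 + 4\right)}\right)} = \sqrt{-134 + \left(\left(-13978\right) \frac{1}{12558} + \frac{15394}{4 \left(-50\right)}\right)} = \sqrt{-134 + \left(- \frac{6989}{6279} + \frac{15394}{-200}\right)} = \sqrt{-134 + \left(- \frac{6989}{6279} + 15394 \left(- \frac{1}{200}\right)\right)} = \sqrt{-134 - \frac{49028363}{627900}} = \sqrt{- \frac{133166963}{627900}} = \frac{i \sqrt{836155360677}}{62790}$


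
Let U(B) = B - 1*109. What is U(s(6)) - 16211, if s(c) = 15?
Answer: -16305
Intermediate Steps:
U(B) = -109 + B (U(B) = B - 109 = -109 + B)
U(s(6)) - 16211 = (-109 + 15) - 16211 = -94 - 16211 = -16305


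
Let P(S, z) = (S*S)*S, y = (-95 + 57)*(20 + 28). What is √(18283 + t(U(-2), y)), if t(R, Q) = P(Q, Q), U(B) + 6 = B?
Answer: 23*I*√11471429 ≈ 77900.0*I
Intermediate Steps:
y = -1824 (y = -38*48 = -1824)
P(S, z) = S³ (P(S, z) = S²*S = S³)
U(B) = -6 + B
t(R, Q) = Q³
√(18283 + t(U(-2), y)) = √(18283 + (-1824)³) = √(18283 - 6068404224) = √(-6068385941) = 23*I*√11471429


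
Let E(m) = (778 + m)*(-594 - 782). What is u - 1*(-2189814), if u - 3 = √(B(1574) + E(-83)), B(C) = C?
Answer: 2189817 + I*√954746 ≈ 2.1898e+6 + 977.11*I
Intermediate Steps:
E(m) = -1070528 - 1376*m (E(m) = (778 + m)*(-1376) = -1070528 - 1376*m)
u = 3 + I*√954746 (u = 3 + √(1574 + (-1070528 - 1376*(-83))) = 3 + √(1574 + (-1070528 + 114208)) = 3 + √(1574 - 956320) = 3 + √(-954746) = 3 + I*√954746 ≈ 3.0 + 977.11*I)
u - 1*(-2189814) = (3 + I*√954746) - 1*(-2189814) = (3 + I*√954746) + 2189814 = 2189817 + I*√954746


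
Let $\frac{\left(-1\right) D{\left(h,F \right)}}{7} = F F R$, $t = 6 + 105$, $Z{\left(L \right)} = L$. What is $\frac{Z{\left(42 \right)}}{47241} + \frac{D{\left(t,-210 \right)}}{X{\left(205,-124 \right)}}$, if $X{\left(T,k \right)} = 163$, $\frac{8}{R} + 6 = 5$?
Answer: $\frac{38888793482}{2566761} \approx 15151.0$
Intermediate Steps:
$R = -8$ ($R = \frac{8}{-6 + 5} = \frac{8}{-1} = 8 \left(-1\right) = -8$)
$t = 111$
$D{\left(h,F \right)} = 56 F^{2}$ ($D{\left(h,F \right)} = - 7 F F \left(-8\right) = - 7 F^{2} \left(-8\right) = - 7 \left(- 8 F^{2}\right) = 56 F^{2}$)
$\frac{Z{\left(42 \right)}}{47241} + \frac{D{\left(t,-210 \right)}}{X{\left(205,-124 \right)}} = \frac{42}{47241} + \frac{56 \left(-210\right)^{2}}{163} = 42 \cdot \frac{1}{47241} + 56 \cdot 44100 \cdot \frac{1}{163} = \frac{14}{15747} + 2469600 \cdot \frac{1}{163} = \frac{14}{15747} + \frac{2469600}{163} = \frac{38888793482}{2566761}$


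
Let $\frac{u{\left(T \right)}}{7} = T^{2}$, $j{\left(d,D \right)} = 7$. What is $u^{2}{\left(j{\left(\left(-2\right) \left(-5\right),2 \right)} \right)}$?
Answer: $117649$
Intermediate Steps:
$u{\left(T \right)} = 7 T^{2}$
$u^{2}{\left(j{\left(\left(-2\right) \left(-5\right),2 \right)} \right)} = \left(7 \cdot 7^{2}\right)^{2} = \left(7 \cdot 49\right)^{2} = 343^{2} = 117649$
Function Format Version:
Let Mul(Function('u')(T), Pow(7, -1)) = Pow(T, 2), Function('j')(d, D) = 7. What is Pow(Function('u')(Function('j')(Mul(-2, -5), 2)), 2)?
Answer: 117649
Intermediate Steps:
Function('u')(T) = Mul(7, Pow(T, 2))
Pow(Function('u')(Function('j')(Mul(-2, -5), 2)), 2) = Pow(Mul(7, Pow(7, 2)), 2) = Pow(Mul(7, 49), 2) = Pow(343, 2) = 117649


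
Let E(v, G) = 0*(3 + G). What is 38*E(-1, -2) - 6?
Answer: -6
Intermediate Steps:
E(v, G) = 0
38*E(-1, -2) - 6 = 38*0 - 6 = 0 - 6 = -6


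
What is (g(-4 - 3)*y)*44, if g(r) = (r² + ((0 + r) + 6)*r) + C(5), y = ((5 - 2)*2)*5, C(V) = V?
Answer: 80520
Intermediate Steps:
y = 30 (y = (3*2)*5 = 6*5 = 30)
g(r) = 5 + r² + r*(6 + r) (g(r) = (r² + ((0 + r) + 6)*r) + 5 = (r² + (r + 6)*r) + 5 = (r² + (6 + r)*r) + 5 = (r² + r*(6 + r)) + 5 = 5 + r² + r*(6 + r))
(g(-4 - 3)*y)*44 = ((5 + 2*(-4 - 3)² + 6*(-4 - 3))*30)*44 = ((5 + 2*(-7)² + 6*(-7))*30)*44 = ((5 + 2*49 - 42)*30)*44 = ((5 + 98 - 42)*30)*44 = (61*30)*44 = 1830*44 = 80520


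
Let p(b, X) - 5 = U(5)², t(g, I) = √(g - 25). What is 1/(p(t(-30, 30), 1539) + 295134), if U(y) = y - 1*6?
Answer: 1/295140 ≈ 3.3882e-6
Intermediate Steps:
t(g, I) = √(-25 + g)
U(y) = -6 + y (U(y) = y - 6 = -6 + y)
p(b, X) = 6 (p(b, X) = 5 + (-6 + 5)² = 5 + (-1)² = 5 + 1 = 6)
1/(p(t(-30, 30), 1539) + 295134) = 1/(6 + 295134) = 1/295140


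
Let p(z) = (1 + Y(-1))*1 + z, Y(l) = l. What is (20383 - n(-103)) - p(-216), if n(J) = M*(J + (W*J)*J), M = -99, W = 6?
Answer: 6312148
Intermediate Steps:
n(J) = -594*J**2 - 99*J (n(J) = -99*(J + (6*J)*J) = -99*(J + 6*J**2) = -594*J**2 - 99*J)
p(z) = z (p(z) = (1 - 1)*1 + z = 0*1 + z = 0 + z = z)
(20383 - n(-103)) - p(-216) = (20383 - (-99)*(-103)*(1 + 6*(-103))) - 1*(-216) = (20383 - (-99)*(-103)*(1 - 618)) + 216 = (20383 - (-99)*(-103)*(-617)) + 216 = (20383 - 1*(-6291549)) + 216 = (20383 + 6291549) + 216 = 6311932 + 216 = 6312148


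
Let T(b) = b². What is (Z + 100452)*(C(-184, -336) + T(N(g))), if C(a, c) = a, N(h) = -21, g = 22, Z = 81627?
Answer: 46794303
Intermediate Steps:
(Z + 100452)*(C(-184, -336) + T(N(g))) = (81627 + 100452)*(-184 + (-21)²) = 182079*(-184 + 441) = 182079*257 = 46794303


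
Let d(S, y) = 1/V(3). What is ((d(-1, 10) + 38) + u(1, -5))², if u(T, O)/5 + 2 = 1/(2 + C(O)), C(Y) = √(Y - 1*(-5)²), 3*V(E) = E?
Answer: 3*(1218*√30 + 7087*I)/(2*(2*√30 + 13*I)) ≈ 857.5 - 47.191*I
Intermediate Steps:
V(E) = E/3
C(Y) = √(-25 + Y) (C(Y) = √(Y - 1*25) = √(Y - 25) = √(-25 + Y))
u(T, O) = -10 + 5/(2 + √(-25 + O))
d(S, y) = 1 (d(S, y) = 1/((⅓)*3) = 1/1 = 1)
((d(-1, 10) + 38) + u(1, -5))² = ((1 + 38) + 5*(-3 - 2*√(-25 - 5))/(2 + √(-25 - 5)))² = (39 + 5*(-3 - 2*I*√30)/(2 + √(-30)))² = (39 + 5*(-3 - 2*I*√30)/(2 + I*√30))²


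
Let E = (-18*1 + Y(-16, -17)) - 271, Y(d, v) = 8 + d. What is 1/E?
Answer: -1/297 ≈ -0.0033670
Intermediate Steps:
E = -297 (E = (-18*1 + (8 - 16)) - 271 = (-18 - 8) - 271 = -26 - 271 = -297)
1/E = 1/(-297) = -1/297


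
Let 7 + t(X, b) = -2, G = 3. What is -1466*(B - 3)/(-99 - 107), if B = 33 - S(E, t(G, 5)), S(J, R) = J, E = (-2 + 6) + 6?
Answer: 14660/103 ≈ 142.33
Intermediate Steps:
E = 10 (E = 4 + 6 = 10)
t(X, b) = -9 (t(X, b) = -7 - 2 = -9)
B = 23 (B = 33 - 1*10 = 33 - 10 = 23)
-1466*(B - 3)/(-99 - 107) = -1466*(23 - 3)/(-99 - 107) = -29320/(-206) = -29320*(-1)/206 = -1466*(-10/103) = 14660/103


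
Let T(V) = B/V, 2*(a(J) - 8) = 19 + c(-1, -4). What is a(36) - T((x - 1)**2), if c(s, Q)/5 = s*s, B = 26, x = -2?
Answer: 154/9 ≈ 17.111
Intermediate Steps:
c(s, Q) = 5*s**2 (c(s, Q) = 5*(s*s) = 5*s**2)
a(J) = 20 (a(J) = 8 + (19 + 5*(-1)**2)/2 = 8 + (19 + 5*1)/2 = 8 + (19 + 5)/2 = 8 + (1/2)*24 = 8 + 12 = 20)
T(V) = 26/V
a(36) - T((x - 1)**2) = 20 - 26/((-2 - 1)**2) = 20 - 26/((-3)**2) = 20 - 26/9 = 154/9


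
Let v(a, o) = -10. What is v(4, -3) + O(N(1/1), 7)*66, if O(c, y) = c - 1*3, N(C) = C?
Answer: -142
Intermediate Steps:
O(c, y) = -3 + c (O(c, y) = c - 3 = -3 + c)
v(4, -3) + O(N(1/1), 7)*66 = -10 + (-3 + 1/1)*66 = -10 + (-3 + 1)*66 = -10 - 2*66 = -10 - 132 = -142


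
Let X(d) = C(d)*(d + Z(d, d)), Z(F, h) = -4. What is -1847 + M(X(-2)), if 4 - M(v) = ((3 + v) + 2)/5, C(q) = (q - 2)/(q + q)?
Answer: -9214/5 ≈ -1842.8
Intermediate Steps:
C(q) = (-2 + q)/(2*q) (C(q) = (-2 + q)/((2*q)) = (-2 + q)*(1/(2*q)) = (-2 + q)/(2*q))
X(d) = (-4 + d)*(-2 + d)/(2*d) (X(d) = ((-2 + d)/(2*d))*(d - 4) = ((-2 + d)/(2*d))*(-4 + d) = (-4 + d)*(-2 + d)/(2*d))
M(v) = 3 - v/5 (M(v) = 4 - ((3 + v) + 2)/5 = 4 - (5 + v)/5 = 4 - (1 + v/5) = 4 + (-1 - v/5) = 3 - v/5)
-1847 + M(X(-2)) = -1847 + (3 - (-3 + (1/2)*(-2) + 4/(-2))/5) = -1847 + (3 - (-3 - 1 + 4*(-1/2))/5) = -1847 + (3 - (-3 - 1 - 2)/5) = -1847 + (3 - 1/5*(-6)) = -1847 + (3 + 6/5) = -1847 + 21/5 = -9214/5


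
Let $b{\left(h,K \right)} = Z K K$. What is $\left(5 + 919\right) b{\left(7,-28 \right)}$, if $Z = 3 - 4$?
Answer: $-724416$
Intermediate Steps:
$Z = -1$ ($Z = 3 - 4 = -1$)
$b{\left(h,K \right)} = - K^{2}$ ($b{\left(h,K \right)} = - K K = - K^{2}$)
$\left(5 + 919\right) b{\left(7,-28 \right)} = \left(5 + 919\right) \left(- \left(-28\right)^{2}\right) = 924 \left(\left(-1\right) 784\right) = 924 \left(-784\right) = -724416$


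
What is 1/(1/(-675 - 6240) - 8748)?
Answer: -6915/60492421 ≈ -0.00011431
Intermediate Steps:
1/(1/(-675 - 6240) - 8748) = 1/(1/(-6915) - 8748) = 1/(-1/6915 - 8748) = 1/(-60492421/6915) = -6915/60492421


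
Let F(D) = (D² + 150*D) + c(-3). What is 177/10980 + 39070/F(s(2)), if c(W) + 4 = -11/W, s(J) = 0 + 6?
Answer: 429154213/10273620 ≈ 41.772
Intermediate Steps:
s(J) = 6
c(W) = -4 - 11/W
F(D) = -⅓ + D² + 150*D (F(D) = (D² + 150*D) + (-4 - 11/(-3)) = (D² + 150*D) + (-4 - 11*(-⅓)) = (D² + 150*D) + (-4 + 11/3) = (D² + 150*D) - ⅓ = -⅓ + D² + 150*D)
177/10980 + 39070/F(s(2)) = 177/10980 + 39070/(-⅓ + 6² + 150*6) = 177*(1/10980) + 39070/(-⅓ + 36 + 900) = 59/3660 + 39070/(2807/3) = 59/3660 + 39070*(3/2807) = 59/3660 + 117210/2807 = 429154213/10273620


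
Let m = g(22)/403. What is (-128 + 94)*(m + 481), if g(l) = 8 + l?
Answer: -6591682/403 ≈ -16357.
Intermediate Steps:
m = 30/403 (m = (8 + 22)/403 = 30*(1/403) = 30/403 ≈ 0.074442)
(-128 + 94)*(m + 481) = (-128 + 94)*(30/403 + 481) = -34*193873/403 = -6591682/403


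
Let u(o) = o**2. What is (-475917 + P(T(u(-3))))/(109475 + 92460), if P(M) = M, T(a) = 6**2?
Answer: -475881/201935 ≈ -2.3566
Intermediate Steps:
T(a) = 36
(-475917 + P(T(u(-3))))/(109475 + 92460) = (-475917 + 36)/(109475 + 92460) = -475881/201935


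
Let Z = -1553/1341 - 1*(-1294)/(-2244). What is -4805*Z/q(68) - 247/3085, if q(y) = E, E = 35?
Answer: 2578500702949/10830626730 ≈ 238.07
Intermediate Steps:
q(y) = 35
Z = -870031/501534 (Z = -1553*1/1341 + 1294*(-1/2244) = -1553/1341 - 647/1122 = -870031/501534 ≈ -1.7347)
-4805*Z/q(68) - 247/3085 = -4805/(35/(-870031/501534)) - 247/3085 = -4805/(35*(-501534/870031)) - 247*1/3085 = -4805/(-17553690/870031) - 247/3085 = -4805*(-870031/17553690) - 247/3085 = 836099791/3510738 - 247/3085 = 2578500702949/10830626730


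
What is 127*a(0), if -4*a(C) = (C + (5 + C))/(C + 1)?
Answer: -635/4 ≈ -158.75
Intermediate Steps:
a(C) = -(5 + 2*C)/(4*(1 + C)) (a(C) = -(C + (5 + C))/(4*(C + 1)) = -(5 + 2*C)/(4*(1 + C)))
127*a(0) = 127*((-5 - 2*0)/(4*(1 + 0))) = 127*((¼)*(-5 + 0)/1) = 127*((¼)*1*(-5)) = 127*(-5/4) = -635/4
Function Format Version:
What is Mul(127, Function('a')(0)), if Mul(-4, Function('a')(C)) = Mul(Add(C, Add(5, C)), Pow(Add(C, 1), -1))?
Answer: Rational(-635, 4) ≈ -158.75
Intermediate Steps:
Function('a')(C) = Mul(Rational(-1, 4), Pow(Add(1, C), -1), Add(5, Mul(2, C))) (Function('a')(C) = Mul(Rational(-1, 4), Mul(Add(C, Add(5, C)), Pow(Add(C, 1), -1))) = Mul(Rational(-1, 4), Mul(Add(5, Mul(2, C)), Pow(Add(1, C), -1))) = Mul(Rational(-1, 4), Mul(Pow(Add(1, C), -1), Add(5, Mul(2, C)))) = Mul(Rational(-1, 4), Pow(Add(1, C), -1), Add(5, Mul(2, C))))
Mul(127, Function('a')(0)) = Mul(127, Mul(Rational(1, 4), Pow(Add(1, 0), -1), Add(-5, Mul(-2, 0)))) = Mul(127, Mul(Rational(1, 4), Pow(1, -1), Add(-5, 0))) = Mul(127, Mul(Rational(1, 4), 1, -5)) = Mul(127, Rational(-5, 4)) = Rational(-635, 4)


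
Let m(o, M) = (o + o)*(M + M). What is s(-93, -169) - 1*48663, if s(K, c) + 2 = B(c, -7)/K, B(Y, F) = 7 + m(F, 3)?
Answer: -4525768/93 ≈ -48664.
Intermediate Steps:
m(o, M) = 4*M*o (m(o, M) = (2*o)*(2*M) = 4*M*o)
B(Y, F) = 7 + 12*F (B(Y, F) = 7 + 4*3*F = 7 + 12*F)
s(K, c) = -2 - 77/K (s(K, c) = -2 + (7 + 12*(-7))/K = -2 + (7 - 84)/K = -2 - 77/K)
s(-93, -169) - 1*48663 = (-2 - 77/(-93)) - 1*48663 = (-2 - 77*(-1/93)) - 48663 = (-2 + 77/93) - 48663 = -109/93 - 48663 = -4525768/93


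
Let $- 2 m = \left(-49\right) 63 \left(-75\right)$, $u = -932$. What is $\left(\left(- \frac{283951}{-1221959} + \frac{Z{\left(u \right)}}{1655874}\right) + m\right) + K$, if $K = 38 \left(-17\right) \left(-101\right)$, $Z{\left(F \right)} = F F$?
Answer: $- \frac{102214066584153649}{2023410137166} \approx -50516.0$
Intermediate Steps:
$Z{\left(F \right)} = F^{2}$
$m = - \frac{231525}{2}$ ($m = - \frac{\left(-49\right) 63 \left(-75\right)}{2} = - \frac{\left(-3087\right) \left(-75\right)}{2} = \left(- \frac{1}{2}\right) 231525 = - \frac{231525}{2} \approx -1.1576 \cdot 10^{5}$)
$K = 65246$ ($K = \left(-646\right) \left(-101\right) = 65246$)
$\left(\left(- \frac{283951}{-1221959} + \frac{Z{\left(u \right)}}{1655874}\right) + m\right) + K = \left(\left(- \frac{283951}{-1221959} + \frac{\left(-932\right)^{2}}{1655874}\right) - \frac{231525}{2}\right) + 65246 = \left(\left(\left(-283951\right) \left(- \frac{1}{1221959}\right) + 868624 \cdot \frac{1}{1655874}\right) - \frac{231525}{2}\right) + 65246 = \left(\left(\frac{283951}{1221959} + \frac{434312}{827937}\right) - \frac{231525}{2}\right) + 65246 = \left(\frac{765804996295}{1011705068583} - \frac{231525}{2}\right) + 65246 = - \frac{234233484393686485}{2023410137166} + 65246 = - \frac{102214066584153649}{2023410137166}$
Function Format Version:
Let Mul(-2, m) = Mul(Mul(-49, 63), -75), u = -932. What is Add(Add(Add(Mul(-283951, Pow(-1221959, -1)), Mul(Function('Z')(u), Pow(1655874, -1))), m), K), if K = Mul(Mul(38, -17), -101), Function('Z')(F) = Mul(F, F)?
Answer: Rational(-102214066584153649, 2023410137166) ≈ -50516.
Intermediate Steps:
Function('Z')(F) = Pow(F, 2)
m = Rational(-231525, 2) (m = Mul(Rational(-1, 2), Mul(Mul(-49, 63), -75)) = Mul(Rational(-1, 2), Mul(-3087, -75)) = Mul(Rational(-1, 2), 231525) = Rational(-231525, 2) ≈ -1.1576e+5)
K = 65246 (K = Mul(-646, -101) = 65246)
Add(Add(Add(Mul(-283951, Pow(-1221959, -1)), Mul(Function('Z')(u), Pow(1655874, -1))), m), K) = Add(Add(Add(Mul(-283951, Pow(-1221959, -1)), Mul(Pow(-932, 2), Pow(1655874, -1))), Rational(-231525, 2)), 65246) = Add(Add(Add(Mul(-283951, Rational(-1, 1221959)), Mul(868624, Rational(1, 1655874))), Rational(-231525, 2)), 65246) = Add(Add(Add(Rational(283951, 1221959), Rational(434312, 827937)), Rational(-231525, 2)), 65246) = Add(Add(Rational(765804996295, 1011705068583), Rational(-231525, 2)), 65246) = Add(Rational(-234233484393686485, 2023410137166), 65246) = Rational(-102214066584153649, 2023410137166)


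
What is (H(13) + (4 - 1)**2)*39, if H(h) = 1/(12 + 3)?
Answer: 1768/5 ≈ 353.60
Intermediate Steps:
H(h) = 1/15
(H(13) + (4 - 1)**2)*39 = (1/15 + (4 - 1)**2)*39 = (1/15 + 3**2)*39 = (1/15 + 9)*39 = (136/15)*39 = 1768/5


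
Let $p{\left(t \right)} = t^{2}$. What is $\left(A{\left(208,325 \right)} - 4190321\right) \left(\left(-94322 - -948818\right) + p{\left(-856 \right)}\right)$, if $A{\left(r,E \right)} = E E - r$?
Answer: $-6483690345728$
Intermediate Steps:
$A{\left(r,E \right)} = E^{2} - r$
$\left(A{\left(208,325 \right)} - 4190321\right) \left(\left(-94322 - -948818\right) + p{\left(-856 \right)}\right) = \left(\left(325^{2} - 208\right) - 4190321\right) \left(\left(-94322 - -948818\right) + \left(-856\right)^{2}\right) = \left(\left(105625 - 208\right) - 4190321\right) \left(\left(-94322 + 948818\right) + 732736\right) = \left(105417 - 4190321\right) \left(854496 + 732736\right) = \left(-4084904\right) 1587232 = -6483690345728$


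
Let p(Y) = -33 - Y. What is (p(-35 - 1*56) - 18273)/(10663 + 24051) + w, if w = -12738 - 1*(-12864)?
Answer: 4355749/34714 ≈ 125.48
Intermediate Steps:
w = 126 (w = -12738 + 12864 = 126)
(p(-35 - 1*56) - 18273)/(10663 + 24051) + w = ((-33 - (-35 - 1*56)) - 18273)/(10663 + 24051) + 126 = ((-33 - (-35 - 56)) - 18273)/34714 + 126 = ((-33 - 1*(-91)) - 18273)*(1/34714) + 126 = ((-33 + 91) - 18273)*(1/34714) + 126 = (58 - 18273)*(1/34714) + 126 = -18215*1/34714 + 126 = -18215/34714 + 126 = 4355749/34714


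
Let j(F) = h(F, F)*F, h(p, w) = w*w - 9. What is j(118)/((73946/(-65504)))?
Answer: -53777801440/36973 ≈ -1.4545e+6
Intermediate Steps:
h(p, w) = -9 + w² (h(p, w) = w² - 9 = -9 + w²)
j(F) = F*(-9 + F²) (j(F) = (-9 + F²)*F = F*(-9 + F²))
j(118)/((73946/(-65504))) = (118*(-9 + 118²))/((73946/(-65504))) = (118*(-9 + 13924))/((73946*(-1/65504))) = (118*13915)/(-36973/32752) = 1641970*(-32752/36973) = -53777801440/36973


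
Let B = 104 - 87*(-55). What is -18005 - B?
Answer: -22894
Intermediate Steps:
B = 4889 (B = 104 + 4785 = 4889)
-18005 - B = -18005 - 1*4889 = -18005 - 4889 = -22894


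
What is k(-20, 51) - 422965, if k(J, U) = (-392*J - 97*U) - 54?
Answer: -420126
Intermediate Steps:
k(J, U) = -54 - 392*J - 97*U
k(-20, 51) - 422965 = (-54 - 392*(-20) - 97*51) - 422965 = (-54 + 7840 - 4947) - 422965 = 2839 - 422965 = -420126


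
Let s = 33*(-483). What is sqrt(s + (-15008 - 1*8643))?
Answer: I*sqrt(39590) ≈ 198.97*I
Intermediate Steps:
s = -15939
sqrt(s + (-15008 - 1*8643)) = sqrt(-15939 + (-15008 - 1*8643)) = sqrt(-15939 + (-15008 - 8643)) = sqrt(-15939 - 23651) = sqrt(-39590) = I*sqrt(39590)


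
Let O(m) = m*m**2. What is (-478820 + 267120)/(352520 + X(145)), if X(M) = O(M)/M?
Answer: -42340/74709 ≈ -0.56673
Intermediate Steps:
O(m) = m**3
X(M) = M**2 (X(M) = M**3/M = M**2)
(-478820 + 267120)/(352520 + X(145)) = (-478820 + 267120)/(352520 + 145**2) = -211700/(352520 + 21025) = -211700/373545 = -211700*1/373545 = -42340/74709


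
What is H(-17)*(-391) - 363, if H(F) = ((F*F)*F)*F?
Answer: -32657074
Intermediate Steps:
H(F) = F⁴ (H(F) = (F²*F)*F = F³*F = F⁴)
H(-17)*(-391) - 363 = (-17)⁴*(-391) - 363 = 83521*(-391) - 363 = -32656711 - 363 = -32657074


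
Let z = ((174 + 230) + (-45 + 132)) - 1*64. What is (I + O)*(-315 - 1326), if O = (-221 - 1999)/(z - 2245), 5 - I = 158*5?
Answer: 129904295/101 ≈ 1.2862e+6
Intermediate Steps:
z = 427 (z = (404 + 87) - 64 = 491 - 64 = 427)
I = -785 (I = 5 - 158*5 = 5 - 1*790 = 5 - 790 = -785)
O = 370/303 (O = (-221 - 1999)/(427 - 2245) = -2220/(-1818) = -2220*(-1/1818) = 370/303 ≈ 1.2211)
(I + O)*(-315 - 1326) = (-785 + 370/303)*(-315 - 1326) = -237485/303*(-1641) = 129904295/101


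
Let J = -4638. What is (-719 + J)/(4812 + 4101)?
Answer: -5357/8913 ≈ -0.60103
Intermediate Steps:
(-719 + J)/(4812 + 4101) = (-719 - 4638)/(4812 + 4101) = -5357/8913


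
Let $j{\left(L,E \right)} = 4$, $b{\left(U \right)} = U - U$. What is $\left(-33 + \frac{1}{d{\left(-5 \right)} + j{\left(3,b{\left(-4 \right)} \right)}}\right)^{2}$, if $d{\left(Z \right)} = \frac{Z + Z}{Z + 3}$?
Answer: $\frac{87616}{81} \approx 1081.7$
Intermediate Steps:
$b{\left(U \right)} = 0$
$d{\left(Z \right)} = \frac{2 Z}{3 + Z}$
$\left(-33 + \frac{1}{d{\left(-5 \right)} + j{\left(3,b{\left(-4 \right)} \right)}}\right)^{2} = \left(-33 + \frac{1}{2 \left(-5\right) \frac{1}{3 - 5} + 4}\right)^{2} = \left(-33 + \frac{1}{2 \left(-5\right) \frac{1}{-2} + 4}\right)^{2} = \left(-33 + \frac{1}{2 \left(-5\right) \left(- \frac{1}{2}\right) + 4}\right)^{2} = \left(-33 + \frac{1}{5 + 4}\right)^{2} = \left(-33 + \frac{1}{9}\right)^{2} = \left(- \frac{296}{9}\right)^{2} = \frac{87616}{81}$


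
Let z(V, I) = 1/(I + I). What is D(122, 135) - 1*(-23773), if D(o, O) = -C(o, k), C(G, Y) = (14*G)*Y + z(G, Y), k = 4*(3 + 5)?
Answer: -1976513/64 ≈ -30883.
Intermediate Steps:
z(V, I) = 1/(2*I)
k = 32 (k = 4*8 = 32)
C(G, Y) = 1/(2*Y) + 14*G*Y (C(G, Y) = (14*G)*Y + 1/(2*Y) = 14*G*Y + 1/(2*Y) = 1/(2*Y) + 14*G*Y)
D(o, O) = -1/64 - 448*o (D(o, O) = -((½)/32 + 14*o*32) = -((½)*(1/32) + 448*o) = -(1/64 + 448*o) = -1/64 - 448*o)
D(122, 135) - 1*(-23773) = (-1/64 - 448*122) - 1*(-23773) = (-1/64 - 54656) + 23773 = -3497985/64 + 23773 = -1976513/64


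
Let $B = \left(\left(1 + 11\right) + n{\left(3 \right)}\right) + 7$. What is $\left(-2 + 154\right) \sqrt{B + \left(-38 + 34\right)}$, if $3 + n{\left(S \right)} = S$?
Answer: $152 \sqrt{15} \approx 588.69$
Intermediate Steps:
$n{\left(S \right)} = -3 + S$
$B = 19$ ($B = \left(\left(1 + 11\right) + \left(-3 + 3\right)\right) + 7 = \left(12 + 0\right) + 7 = 12 + 7 = 19$)
$\left(-2 + 154\right) \sqrt{B + \left(-38 + 34\right)} = \left(-2 + 154\right) \sqrt{19 + \left(-38 + 34\right)} = 152 \sqrt{19 - 4} = 152 \sqrt{15}$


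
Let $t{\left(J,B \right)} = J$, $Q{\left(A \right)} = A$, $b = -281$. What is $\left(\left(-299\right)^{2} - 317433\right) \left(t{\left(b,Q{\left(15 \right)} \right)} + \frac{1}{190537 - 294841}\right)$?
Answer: $\frac{417717925100}{6519} \approx 6.4077 \cdot 10^{7}$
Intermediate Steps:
$\left(\left(-299\right)^{2} - 317433\right) \left(t{\left(b,Q{\left(15 \right)} \right)} + \frac{1}{190537 - 294841}\right) = \left(\left(-299\right)^{2} - 317433\right) \left(-281 + \frac{1}{190537 - 294841}\right) = \left(89401 - 317433\right) \left(-281 + \frac{1}{-104304}\right) = - 228032 \left(-281 - \frac{1}{104304}\right) = \left(-228032\right) \left(- \frac{29309425}{104304}\right) = \frac{417717925100}{6519}$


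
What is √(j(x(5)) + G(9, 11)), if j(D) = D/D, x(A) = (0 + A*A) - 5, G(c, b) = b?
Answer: 2*√3 ≈ 3.4641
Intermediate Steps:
x(A) = -5 + A² (x(A) = (0 + A²) - 5 = A² - 5 = -5 + A²)
j(D) = 1
√(j(x(5)) + G(9, 11)) = √(1 + 11) = √12 = 2*√3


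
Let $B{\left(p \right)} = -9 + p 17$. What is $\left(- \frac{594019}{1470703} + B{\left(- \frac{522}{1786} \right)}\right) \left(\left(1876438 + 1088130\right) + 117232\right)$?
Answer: $- \frac{3061688528255800}{69123041} \approx -4.4293 \cdot 10^{7}$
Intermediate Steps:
$B{\left(p \right)} = -9 + 17 p$
$\left(- \frac{594019}{1470703} + B{\left(- \frac{522}{1786} \right)}\right) \left(\left(1876438 + 1088130\right) + 117232\right) = \left(- \frac{594019}{1470703} - \left(9 - 17 \left(- \frac{522}{1786}\right)\right)\right) \left(\left(1876438 + 1088130\right) + 117232\right) = \left(\left(-594019\right) \frac{1}{1470703} - \left(9 - 17 \left(\left(-522\right) \frac{1}{1786}\right)\right)\right) \left(2964568 + 117232\right) = \left(- \frac{594019}{1470703} + \left(-9 + 17 \left(- \frac{261}{893}\right)\right)\right) 3081800 = \left(- \frac{594019}{1470703} - \frac{12474}{893}\right) 3081800 = \left(- \frac{18876008189}{1313337779}\right) 3081800 = - \frac{3061688528255800}{69123041}$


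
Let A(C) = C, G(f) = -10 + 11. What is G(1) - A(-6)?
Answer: 7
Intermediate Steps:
G(f) = 1
G(1) - A(-6) = 1 - 1*(-6) = 1 + 6 = 7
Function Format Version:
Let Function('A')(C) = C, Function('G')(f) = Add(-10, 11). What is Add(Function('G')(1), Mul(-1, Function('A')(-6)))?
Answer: 7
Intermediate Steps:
Function('G')(f) = 1
Add(Function('G')(1), Mul(-1, Function('A')(-6))) = Add(1, Mul(-1, -6)) = Add(1, 6) = 7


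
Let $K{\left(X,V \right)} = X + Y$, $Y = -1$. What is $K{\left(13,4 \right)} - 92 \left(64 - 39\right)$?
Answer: $-2288$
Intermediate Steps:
$K{\left(X,V \right)} = -1 + X$ ($K{\left(X,V \right)} = X - 1 = -1 + X$)
$K{\left(13,4 \right)} - 92 \left(64 - 39\right) = \left(-1 + 13\right) - 92 \left(64 - 39\right) = 12 - 2300 = -2288$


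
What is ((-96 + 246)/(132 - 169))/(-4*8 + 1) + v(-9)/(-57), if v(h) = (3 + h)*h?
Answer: -17796/21793 ≈ -0.81659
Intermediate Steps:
v(h) = h*(3 + h)
((-96 + 246)/(132 - 169))/(-4*8 + 1) + v(-9)/(-57) = ((-96 + 246)/(132 - 169))/(-4*8 + 1) - 9*(3 - 9)/(-57) = (150/(-37))/(-32 + 1) - 9*(-6)*(-1/57) = (150*(-1/37))/(-31) + 54*(-1/57) = -150/37*(-1/31) - 18/19 = 150/1147 - 18/19 = -17796/21793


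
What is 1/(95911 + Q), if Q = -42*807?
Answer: 1/62017 ≈ 1.6125e-5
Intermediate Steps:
Q = -33894
1/(95911 + Q) = 1/(95911 - 33894) = 1/62017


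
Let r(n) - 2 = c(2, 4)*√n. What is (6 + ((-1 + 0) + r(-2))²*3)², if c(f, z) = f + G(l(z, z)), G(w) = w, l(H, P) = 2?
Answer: 6417 - 4176*I*√2 ≈ 6417.0 - 5905.8*I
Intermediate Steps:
c(f, z) = 2 + f (c(f, z) = f + 2 = 2 + f)
r(n) = 2 + 4*√n (r(n) = 2 + (2 + 2)*√n = 2 + 4*√n)
(6 + ((-1 + 0) + r(-2))²*3)² = (6 + ((-1 + 0) + (2 + 4*√(-2)))²*3)² = (6 + (-1 + (2 + 4*(I*√2)))²*3)² = (6 + (-1 + (2 + 4*I*√2))²*3)² = (6 + (1 + 4*I*√2)²*3)² = (6 + 3*(1 + 4*I*√2)²)²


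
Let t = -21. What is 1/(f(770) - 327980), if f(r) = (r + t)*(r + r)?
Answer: 1/825480 ≈ 1.2114e-6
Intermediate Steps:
f(r) = 2*r*(-21 + r) (f(r) = (r - 21)*(r + r) = (-21 + r)*(2*r) = 2*r*(-21 + r))
1/(f(770) - 327980) = 1/(2*770*(-21 + 770) - 327980) = 1/(2*770*749 - 327980) = 1/(1153460 - 327980) = 1/825480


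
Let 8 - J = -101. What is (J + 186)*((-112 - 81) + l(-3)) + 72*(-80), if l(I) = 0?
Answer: -62695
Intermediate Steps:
J = 109 (J = 8 - 1*(-101) = 8 + 101 = 109)
(J + 186)*((-112 - 81) + l(-3)) + 72*(-80) = (109 + 186)*((-112 - 81) + 0) + 72*(-80) = 295*(-193 + 0) - 5760 = 295*(-193) - 5760 = -56935 - 5760 = -62695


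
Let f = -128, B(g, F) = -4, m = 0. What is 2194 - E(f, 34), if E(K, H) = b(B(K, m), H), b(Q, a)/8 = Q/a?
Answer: 37314/17 ≈ 2194.9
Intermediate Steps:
b(Q, a) = 8*Q/a (b(Q, a) = 8*(Q/a) = 8*Q/a)
E(K, H) = -32/H (E(K, H) = 8*(-4)/H = -32/H)
2194 - E(f, 34) = 2194 - (-32)/34 = 2194 - 1*(-16/17) = 2194 + 16/17 = 37314/17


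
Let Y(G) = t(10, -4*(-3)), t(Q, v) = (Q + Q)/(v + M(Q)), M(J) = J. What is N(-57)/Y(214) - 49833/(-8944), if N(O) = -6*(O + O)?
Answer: 33896493/44720 ≈ 757.97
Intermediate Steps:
t(Q, v) = 2*Q/(Q + v) (t(Q, v) = (Q + Q)/(v + Q) = (2*Q)/(Q + v) = 2*Q/(Q + v))
Y(G) = 10/11 (Y(G) = 2*10/(10 - 4*(-3)) = 2*10/(10 + 12) = 2*10/22 = 2*10*(1/22) = 10/11)
N(O) = -12*O
N(-57)/Y(214) - 49833/(-8944) = (-12*(-57))/(10/11) - 49833/(-8944) = 684*(11/10) - 49833*(-1/8944) = 3762/5 + 49833/8944 = 33896493/44720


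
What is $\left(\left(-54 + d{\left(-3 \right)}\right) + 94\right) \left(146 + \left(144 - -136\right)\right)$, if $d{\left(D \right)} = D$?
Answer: $15762$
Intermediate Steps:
$\left(\left(-54 + d{\left(-3 \right)}\right) + 94\right) \left(146 + \left(144 - -136\right)\right) = \left(\left(-54 - 3\right) + 94\right) \left(146 + \left(144 - -136\right)\right) = \left(-57 + 94\right) \left(146 + \left(144 + 136\right)\right) = 37 \left(146 + 280\right) = 37 \cdot 426 = 15762$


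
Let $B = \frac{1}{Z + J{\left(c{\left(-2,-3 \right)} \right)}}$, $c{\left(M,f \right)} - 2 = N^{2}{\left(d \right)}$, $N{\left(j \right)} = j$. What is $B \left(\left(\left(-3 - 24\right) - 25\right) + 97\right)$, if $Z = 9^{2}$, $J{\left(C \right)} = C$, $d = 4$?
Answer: $\frac{5}{11} \approx 0.45455$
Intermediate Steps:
$c{\left(M,f \right)} = 18$ ($c{\left(M,f \right)} = 2 + 4^{2} = 2 + 16 = 18$)
$Z = 81$
$B = \frac{1}{99}$ ($B = \frac{1}{81 + 18} = \frac{1}{99} \approx 0.010101$)
$B \left(\left(\left(-3 - 24\right) - 25\right) + 97\right) = \frac{\left(\left(-3 - 24\right) - 25\right) + 97}{99} = \frac{\left(-27 - 25\right) + 97}{99} = \frac{-52 + 97}{99} = \frac{1}{99} \cdot 45 = \frac{5}{11}$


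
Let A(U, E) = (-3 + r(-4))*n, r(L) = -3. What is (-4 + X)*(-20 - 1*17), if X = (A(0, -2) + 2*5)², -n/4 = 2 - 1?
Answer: -42624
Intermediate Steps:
n = -4 (n = -4*(2 - 1) = -4*1 = -4)
A(U, E) = 24 (A(U, E) = (-3 - 3)*(-4) = -6*(-4) = 24)
X = 1156 (X = (24 + 2*5)² = (24 + 10)² = 34² = 1156)
(-4 + X)*(-20 - 1*17) = (-4 + 1156)*(-20 - 1*17) = 1152*(-20 - 17) = 1152*(-37) = -42624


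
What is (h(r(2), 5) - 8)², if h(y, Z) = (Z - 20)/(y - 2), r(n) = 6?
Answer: 2209/16 ≈ 138.06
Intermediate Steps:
h(y, Z) = (-20 + Z)/(-2 + y)
(h(r(2), 5) - 8)² = ((-20 + 5)/(-2 + 6) - 8)² = (-15/4 - 8)² = (-47/4)² = 2209/16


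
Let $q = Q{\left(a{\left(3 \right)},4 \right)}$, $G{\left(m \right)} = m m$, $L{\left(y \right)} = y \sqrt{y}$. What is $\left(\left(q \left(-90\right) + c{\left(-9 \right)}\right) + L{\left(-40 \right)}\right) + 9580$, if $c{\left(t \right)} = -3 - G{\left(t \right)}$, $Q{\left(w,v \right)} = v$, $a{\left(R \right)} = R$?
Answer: $9136 - 80 i \sqrt{10} \approx 9136.0 - 252.98 i$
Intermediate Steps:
$L{\left(y \right)} = y^{\frac{3}{2}}$
$G{\left(m \right)} = m^{2}$
$c{\left(t \right)} = -3 - t^{2}$
$q = 4$
$\left(\left(q \left(-90\right) + c{\left(-9 \right)}\right) + L{\left(-40 \right)}\right) + 9580 = \left(\left(4 \left(-90\right) - 84\right) + \left(-40\right)^{\frac{3}{2}}\right) + 9580 = \left(\left(-360 - 84\right) - 80 i \sqrt{10}\right) + 9580 = \left(-444 - 80 i \sqrt{10}\right) + 9580 = 9136 - 80 i \sqrt{10}$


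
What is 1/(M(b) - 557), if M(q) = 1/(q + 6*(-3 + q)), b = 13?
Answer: -73/40660 ≈ -0.0017954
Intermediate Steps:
M(q) = 1/(-18 + 7*q) (M(q) = 1/(q + (-18 + 6*q)) = 1/(-18 + 7*q))
1/(M(b) - 557) = 1/(1/(-18 + 7*13) - 557) = 1/(1/(-18 + 91) - 557) = 1/(1/73 - 557) = 1/(-40660/73) = -73/40660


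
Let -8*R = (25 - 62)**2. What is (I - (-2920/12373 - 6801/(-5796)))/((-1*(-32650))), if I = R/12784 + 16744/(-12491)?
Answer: -17492509933294061/249263843103325075200 ≈ -7.0177e-5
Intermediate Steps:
R = -1369/8 (R = -(25 - 62)**2/8 = -1/8*(-37)**2 = -1/8*1369 = -1369/8 ≈ -171.13)
I = -1729542547/1277479552 (I = -1369/8/12784 + 16744/(-12491) = -1369/8*1/12784 + 16744*(-1/12491) = -1369/102272 - 16744/12491 = -1729542547/1277479552 ≈ -1.3539)
(I - (-2920/12373 - 6801/(-5796)))/((-1*(-32650))) = (-1729542547/1277479552 - (-2920/12373 - 6801/(-5796)))/((-1*(-32650))) = (-1729542547/1277479552 - (-2920*1/12373 - 6801*(-1/5796)))/32650 = (-1729542547/1277479552 - (-2920/12373 + 2267/1932))*(1/32650) = (-1729542547/1277479552 - 1*22408151/23904636)*(1/32650) = (-1729542547/1277479552 - 22408151/23904636)*(1/32650) = -17492509933294061/7634420922000768*1/32650 = -17492509933294061/249263843103325075200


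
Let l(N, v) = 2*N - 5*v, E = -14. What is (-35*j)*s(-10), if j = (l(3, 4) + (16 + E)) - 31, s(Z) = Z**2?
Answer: 150500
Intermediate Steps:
l(N, v) = -5*v + 2*N
j = -43 (j = ((-5*4 + 2*3) + (16 - 14)) - 31 = ((-20 + 6) + 2) - 31 = (-14 + 2) - 31 = -12 - 31 = -43)
(-35*j)*s(-10) = -35*(-43)*(-10)**2 = 1505*100 = 150500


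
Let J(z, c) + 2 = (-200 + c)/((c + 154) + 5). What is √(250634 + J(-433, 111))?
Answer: √2030116530/90 ≈ 500.63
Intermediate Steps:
J(z, c) = -2 + (-200 + c)/(159 + c) (J(z, c) = -2 + (-200 + c)/((c + 154) + 5) = -2 + (-200 + c)/((154 + c) + 5) = -2 + (-200 + c)/(159 + c))
√(250634 + J(-433, 111)) = √(250634 + (-518 - 1*111)/(159 + 111)) = √(250634 + (-518 - 111)/270) = √(250634 + (1/270)*(-629)) = √(250634 - 629/270) = √(67670551/270) = √2030116530/90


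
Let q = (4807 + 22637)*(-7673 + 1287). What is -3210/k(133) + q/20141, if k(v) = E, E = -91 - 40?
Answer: -22894064694/2638471 ≈ -8677.0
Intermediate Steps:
E = -131
q = -175257384 (q = 27444*(-6386) = -175257384)
k(v) = -131
-3210/k(133) + q/20141 = -3210/(-131) - 175257384/20141 = -3210*(-1/131) - 175257384*1/20141 = 3210/131 - 175257384/20141 = -22894064694/2638471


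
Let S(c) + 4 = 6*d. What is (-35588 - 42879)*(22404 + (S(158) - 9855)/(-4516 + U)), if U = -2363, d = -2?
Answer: -12093882288929/6879 ≈ -1.7581e+9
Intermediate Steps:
S(c) = -16 (S(c) = -4 + 6*(-2) = -4 - 12 = -16)
(-35588 - 42879)*(22404 + (S(158) - 9855)/(-4516 + U)) = (-35588 - 42879)*(22404 + (-16 - 9855)/(-4516 - 2363)) = -78467*(22404 - 9871/(-6879)) = -78467*(22404 - 9871*(-1/6879)) = -78467*(22404 + 9871/6879) = -78467*154126987/6879 = -12093882288929/6879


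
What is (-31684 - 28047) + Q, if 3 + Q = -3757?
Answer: -63491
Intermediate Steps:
Q = -3760 (Q = -3 - 3757 = -3760)
(-31684 - 28047) + Q = (-31684 - 28047) - 3760 = -59731 - 3760 = -63491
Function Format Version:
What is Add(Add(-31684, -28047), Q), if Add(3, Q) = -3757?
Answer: -63491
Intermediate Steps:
Q = -3760 (Q = Add(-3, -3757) = -3760)
Add(Add(-31684, -28047), Q) = Add(Add(-31684, -28047), -3760) = Add(-59731, -3760) = -63491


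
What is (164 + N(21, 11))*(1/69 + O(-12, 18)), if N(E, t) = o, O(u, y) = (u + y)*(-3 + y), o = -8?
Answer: 322972/23 ≈ 14042.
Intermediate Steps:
O(u, y) = (-3 + y)*(u + y)
N(E, t) = -8
(164 + N(21, 11))*(1/69 + O(-12, 18)) = (164 - 8)*(1/69 + (18² - 3*(-12) - 3*18 - 12*18)) = 156*(1/69 + (324 + 36 - 54 - 216)) = 156*(1/69 + 90) = 156*(6211/69) = 322972/23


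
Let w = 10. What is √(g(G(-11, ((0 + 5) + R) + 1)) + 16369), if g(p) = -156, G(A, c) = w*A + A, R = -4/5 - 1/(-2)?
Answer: √16213 ≈ 127.33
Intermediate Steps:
R = -3/10 (R = -4*⅕ - 1*(-½) = -⅘ + ½ = -3/10 ≈ -0.30000)
G(A, c) = 11*A (G(A, c) = 10*A + A = 11*A)
√(g(G(-11, ((0 + 5) + R) + 1)) + 16369) = √(-156 + 16369) = √16213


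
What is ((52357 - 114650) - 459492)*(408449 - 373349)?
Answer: -18314653500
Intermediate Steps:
((52357 - 114650) - 459492)*(408449 - 373349) = (-62293 - 459492)*35100 = -521785*35100 = -18314653500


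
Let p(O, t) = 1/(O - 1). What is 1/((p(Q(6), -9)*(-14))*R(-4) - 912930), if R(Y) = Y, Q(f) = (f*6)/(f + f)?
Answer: -1/912902 ≈ -1.0954e-6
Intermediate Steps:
Q(f) = 3 (Q(f) = (6*f)/((2*f)) = (6*f)*(1/(2*f)) = 3)
p(O, t) = 1/(-1 + O)
1/((p(Q(6), -9)*(-14))*R(-4) - 912930) = 1/((-14/(-1 + 3))*(-4) - 912930) = 1/((-14/2)*(-4) - 912930) = 1/(((1/2)*(-14))*(-4) - 912930) = 1/(-7*(-4) - 912930) = 1/(28 - 912930) = 1/(-912902) = -1/912902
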